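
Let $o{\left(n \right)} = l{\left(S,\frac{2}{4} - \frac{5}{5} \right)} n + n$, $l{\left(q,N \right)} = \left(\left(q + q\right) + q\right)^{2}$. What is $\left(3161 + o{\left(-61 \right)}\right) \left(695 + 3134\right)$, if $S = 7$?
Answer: $-91134029$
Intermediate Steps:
$l{\left(q,N \right)} = 9 q^{2}$ ($l{\left(q,N \right)} = \left(2 q + q\right)^{2} = \left(3 q\right)^{2} = 9 q^{2}$)
$o{\left(n \right)} = 442 n$ ($o{\left(n \right)} = 9 \cdot 7^{2} n + n = 9 \cdot 49 n + n = 441 n + n = 442 n$)
$\left(3161 + o{\left(-61 \right)}\right) \left(695 + 3134\right) = \left(3161 + 442 \left(-61\right)\right) \left(695 + 3134\right) = \left(3161 - 26962\right) 3829 = \left(-23801\right) 3829 = -91134029$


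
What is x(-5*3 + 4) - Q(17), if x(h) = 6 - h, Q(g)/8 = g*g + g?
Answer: -2431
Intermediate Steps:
Q(g) = 8*g + 8*g² (Q(g) = 8*(g*g + g) = 8*(g² + g) = 8*(g + g²) = 8*g + 8*g²)
x(-5*3 + 4) - Q(17) = (6 - (-5*3 + 4)) - 8*17*(1 + 17) = (6 - (-15 + 4)) - 8*17*18 = (6 - 1*(-11)) - 1*2448 = (6 + 11) - 2448 = 17 - 2448 = -2431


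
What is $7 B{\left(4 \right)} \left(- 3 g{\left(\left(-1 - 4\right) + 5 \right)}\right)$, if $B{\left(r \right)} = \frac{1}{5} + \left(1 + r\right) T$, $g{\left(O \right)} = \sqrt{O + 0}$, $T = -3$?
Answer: $0$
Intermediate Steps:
$g{\left(O \right)} = \sqrt{O}$
$B{\left(r \right)} = - \frac{14}{5} - 3 r$ ($B{\left(r \right)} = \frac{1}{5} + \left(1 + r\right) \left(-3\right) = \frac{1}{5} - \left(3 + 3 r\right) = - \frac{14}{5} - 3 r$)
$7 B{\left(4 \right)} \left(- 3 g{\left(\left(-1 - 4\right) + 5 \right)}\right) = 7 \left(- \frac{14}{5} - 12\right) \left(- 3 \sqrt{\left(-1 - 4\right) + 5}\right) = 7 \left(- \frac{14}{5} - 12\right) \left(- 3 \sqrt{-5 + 5}\right) = 7 \left(- \frac{74}{5}\right) \left(- 3 \sqrt{0}\right) = - \frac{518 \left(\left(-3\right) 0\right)}{5} = \left(- \frac{518}{5}\right) 0 = 0$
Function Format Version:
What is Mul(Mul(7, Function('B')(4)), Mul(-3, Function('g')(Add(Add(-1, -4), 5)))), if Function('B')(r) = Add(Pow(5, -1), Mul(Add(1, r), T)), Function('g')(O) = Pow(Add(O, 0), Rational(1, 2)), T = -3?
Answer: 0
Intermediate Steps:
Function('g')(O) = Pow(O, Rational(1, 2))
Function('B')(r) = Add(Rational(-14, 5), Mul(-3, r)) (Function('B')(r) = Add(Pow(5, -1), Mul(Add(1, r), -3)) = Add(Rational(1, 5), Add(-3, Mul(-3, r))) = Add(Rational(-14, 5), Mul(-3, r)))
Mul(Mul(7, Function('B')(4)), Mul(-3, Function('g')(Add(Add(-1, -4), 5)))) = Mul(Mul(7, Add(Rational(-14, 5), Mul(-3, 4))), Mul(-3, Pow(Add(Add(-1, -4), 5), Rational(1, 2)))) = Mul(Mul(7, Add(Rational(-14, 5), -12)), Mul(-3, Pow(Add(-5, 5), Rational(1, 2)))) = Mul(Mul(7, Rational(-74, 5)), Mul(-3, Pow(0, Rational(1, 2)))) = Mul(Rational(-518, 5), Mul(-3, 0)) = Mul(Rational(-518, 5), 0) = 0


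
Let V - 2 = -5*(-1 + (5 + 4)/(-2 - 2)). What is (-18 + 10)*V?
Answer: -146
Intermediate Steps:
V = 73/4 (V = 2 - 5*(-1 + (5 + 4)/(-2 - 2)) = 2 - 5*(-1 + 9/(-4)) = 2 - 5*(-1 + 9*(-¼)) = 2 - 5*(-1 - 9/4) = 2 - 5*(-13/4) = 2 + 65/4 = 73/4 ≈ 18.250)
(-18 + 10)*V = (-18 + 10)*(73/4) = -8*73/4 = -146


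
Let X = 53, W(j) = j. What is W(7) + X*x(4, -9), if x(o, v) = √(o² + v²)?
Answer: 7 + 53*√97 ≈ 528.99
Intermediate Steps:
W(7) + X*x(4, -9) = 7 + 53*√(4² + (-9)²) = 7 + 53*√(16 + 81) = 7 + 53*√97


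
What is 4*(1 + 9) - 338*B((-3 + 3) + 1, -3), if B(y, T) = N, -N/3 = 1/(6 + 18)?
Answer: 329/4 ≈ 82.250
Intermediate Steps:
N = -⅛ (N = -3/(6 + 18) = -3/24 = -3*1/24 = -⅛ ≈ -0.12500)
B(y, T) = -⅛
4*(1 + 9) - 338*B((-3 + 3) + 1, -3) = 4*(1 + 9) - 338*(-⅛) = 4*10 + 169/4 = 40 + 169/4 = 329/4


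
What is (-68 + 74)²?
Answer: 36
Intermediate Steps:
(-68 + 74)² = 6² = 36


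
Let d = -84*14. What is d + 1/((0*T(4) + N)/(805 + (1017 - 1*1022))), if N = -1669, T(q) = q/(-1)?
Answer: -1963544/1669 ≈ -1176.5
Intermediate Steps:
T(q) = -q (T(q) = q*(-1) = -q)
d = -1176
d + 1/((0*T(4) + N)/(805 + (1017 - 1*1022))) = -1176 + 1/((0*(-1*4) - 1669)/(805 + (1017 - 1*1022))) = -1176 + 1/((0*(-4) - 1669)/(805 + (1017 - 1022))) = -1176 + 1/((0 - 1669)/(805 - 5)) = -1176 + 1/(-1669/800) = -1176 - 800/1669 = -1963544/1669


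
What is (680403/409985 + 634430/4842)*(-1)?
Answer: -131700647438/992573685 ≈ -132.69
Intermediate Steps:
(680403/409985 + 634430/4842)*(-1) = (680403*(1/409985) + 634430*(1/4842))*(-1) = (680403/409985 + 317215/2421)*(-1) = (131700647438/992573685)*(-1) = -131700647438/992573685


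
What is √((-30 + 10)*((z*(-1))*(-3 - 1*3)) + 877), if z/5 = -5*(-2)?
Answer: I*√5123 ≈ 71.575*I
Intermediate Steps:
z = 50 (z = 5*(-5*(-2)) = 5*10 = 50)
√((-30 + 10)*((z*(-1))*(-3 - 1*3)) + 877) = √((-30 + 10)*((50*(-1))*(-3 - 1*3)) + 877) = √(-(-1000)*(-3 - 3) + 877) = √(-(-1000)*(-6) + 877) = √(-20*300 + 877) = √(-6000 + 877) = √(-5123) = I*√5123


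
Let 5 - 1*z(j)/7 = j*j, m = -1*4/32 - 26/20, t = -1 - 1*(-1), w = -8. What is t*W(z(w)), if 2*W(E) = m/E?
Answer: 0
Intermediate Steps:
t = 0 (t = -1 + 1 = 0)
m = -57/40 (m = -4*1/32 - 26*1/20 = -⅛ - 13/10 = -57/40 ≈ -1.4250)
z(j) = 35 - 7*j² (z(j) = 35 - 7*j*j = 35 - 7*j²)
W(E) = -57/(80*E) (W(E) = (-57/(40*E))/2 = -57/(80*E))
t*W(z(w)) = 0*(-57/(80*(35 - 7*(-8)²))) = 0*(-57/(80*(35 - 7*64))) = 0*(-57/(80*(35 - 448))) = 0*(-57/80/(-413)) = 0*(-57/80*(-1/413)) = 0*(57/33040) = 0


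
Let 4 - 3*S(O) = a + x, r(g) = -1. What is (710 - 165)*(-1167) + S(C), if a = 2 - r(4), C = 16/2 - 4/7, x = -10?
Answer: -1908034/3 ≈ -6.3601e+5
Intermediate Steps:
C = 52/7 (C = 16*(1/2) - 4*1/7 = 8 - 4/7 = 52/7 ≈ 7.4286)
a = 3 (a = 2 - 1*(-1) = 2 + 1 = 3)
S(O) = 11/3 (S(O) = 4/3 - (3 - 10)/3 = 4/3 - 1/3*(-7) = 4/3 + 7/3 = 11/3)
(710 - 165)*(-1167) + S(C) = (710 - 165)*(-1167) + 11/3 = 545*(-1167) + 11/3 = -636015 + 11/3 = -1908034/3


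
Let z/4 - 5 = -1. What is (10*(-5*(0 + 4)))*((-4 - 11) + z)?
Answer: -200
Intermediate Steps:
z = 16 (z = 20 + 4*(-1) = 20 - 4 = 16)
(10*(-5*(0 + 4)))*((-4 - 11) + z) = (10*(-5*(0 + 4)))*((-4 - 11) + 16) = (10*(-5*4))*(-15 + 16) = (10*(-20))*1 = -200*1 = -200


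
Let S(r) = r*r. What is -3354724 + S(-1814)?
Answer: -64128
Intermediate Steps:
S(r) = r**2
-3354724 + S(-1814) = -3354724 + (-1814)**2 = -3354724 + 3290596 = -64128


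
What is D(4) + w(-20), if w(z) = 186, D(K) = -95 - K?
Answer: 87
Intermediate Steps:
D(4) + w(-20) = (-95 - 1*4) + 186 = (-95 - 4) + 186 = -99 + 186 = 87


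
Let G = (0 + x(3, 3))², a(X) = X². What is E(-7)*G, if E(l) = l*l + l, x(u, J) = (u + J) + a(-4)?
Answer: 20328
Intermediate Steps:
x(u, J) = 16 + J + u (x(u, J) = (u + J) + (-4)² = (J + u) + 16 = 16 + J + u)
E(l) = l + l² (E(l) = l² + l = l + l²)
G = 484 (G = (0 + (16 + 3 + 3))² = (0 + 22)² = 22² = 484)
E(-7)*G = -7*(1 - 7)*484 = -7*(-6)*484 = 42*484 = 20328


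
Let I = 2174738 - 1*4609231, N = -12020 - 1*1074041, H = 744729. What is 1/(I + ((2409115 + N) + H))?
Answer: -1/366710 ≈ -2.7269e-6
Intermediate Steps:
N = -1086061 (N = -12020 - 1074041 = -1086061)
I = -2434493 (I = 2174738 - 4609231 = -2434493)
1/(I + ((2409115 + N) + H)) = 1/(-2434493 + ((2409115 - 1086061) + 744729)) = 1/(-2434493 + (1323054 + 744729)) = 1/(-2434493 + 2067783) = 1/(-366710) = -1/366710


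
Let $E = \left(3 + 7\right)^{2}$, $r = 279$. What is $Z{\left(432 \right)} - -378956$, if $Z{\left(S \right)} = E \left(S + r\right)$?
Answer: $450056$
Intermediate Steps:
$E = 100$ ($E = 10^{2} = 100$)
$Z{\left(S \right)} = 27900 + 100 S$ ($Z{\left(S \right)} = 100 \left(S + 279\right) = 100 \left(279 + S\right) = 27900 + 100 S$)
$Z{\left(432 \right)} - -378956 = \left(27900 + 100 \cdot 432\right) - -378956 = \left(27900 + 43200\right) + 378956 = 71100 + 378956 = 450056$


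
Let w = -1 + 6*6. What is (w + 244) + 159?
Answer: 438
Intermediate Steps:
w = 35 (w = -1 + 36 = 35)
(w + 244) + 159 = (35 + 244) + 159 = 279 + 159 = 438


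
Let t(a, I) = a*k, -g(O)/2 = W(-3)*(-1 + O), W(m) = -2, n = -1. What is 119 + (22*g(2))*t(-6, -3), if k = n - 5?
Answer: 3287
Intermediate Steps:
k = -6 (k = -1 - 5 = -6)
g(O) = -4 + 4*O (g(O) = -(-4)*(-1 + O) = -2*(2 - 2*O) = -4 + 4*O)
t(a, I) = -6*a (t(a, I) = a*(-6) = -6*a)
119 + (22*g(2))*t(-6, -3) = 119 + (22*(-4 + 4*2))*(-6*(-6)) = 119 + (22*(-4 + 8))*36 = 119 + (22*4)*36 = 119 + 88*36 = 119 + 3168 = 3287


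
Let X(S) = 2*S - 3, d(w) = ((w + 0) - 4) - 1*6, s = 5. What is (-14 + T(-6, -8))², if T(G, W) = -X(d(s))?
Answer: 1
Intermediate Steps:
d(w) = -10 + w (d(w) = (w - 4) - 6 = (-4 + w) - 6 = -10 + w)
X(S) = -3 + 2*S
T(G, W) = 13 (T(G, W) = -(-3 + 2*(-10 + 5)) = -(-3 + 2*(-5)) = -(-3 - 10) = -1*(-13) = 13)
(-14 + T(-6, -8))² = (-14 + 13)² = (-1)² = 1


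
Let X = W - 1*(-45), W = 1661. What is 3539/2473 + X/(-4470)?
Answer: 5800196/5527155 ≈ 1.0494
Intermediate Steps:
X = 1706 (X = 1661 - 1*(-45) = 1661 + 45 = 1706)
3539/2473 + X/(-4470) = 3539/2473 + 1706/(-4470) = 3539*(1/2473) + 1706*(-1/4470) = 3539/2473 - 853/2235 = 5800196/5527155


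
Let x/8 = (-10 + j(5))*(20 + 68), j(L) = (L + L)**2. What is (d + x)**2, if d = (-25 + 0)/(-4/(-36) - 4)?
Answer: 196749909225/49 ≈ 4.0153e+9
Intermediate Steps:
j(L) = 4*L**2 (j(L) = (2*L)**2 = 4*L**2)
d = 45/7 (d = -25/(-4*(-1/36) - 4) = -25/(1/9 - 4) = -25/(-35/9) = -25*(-9/35) = 45/7 ≈ 6.4286)
x = 63360 (x = 8*((-10 + 4*5**2)*(20 + 68)) = 8*((-10 + 4*25)*88) = 8*((-10 + 100)*88) = 8*(90*88) = 8*7920 = 63360)
(d + x)**2 = (45/7 + 63360)**2 = (443565/7)**2 = 196749909225/49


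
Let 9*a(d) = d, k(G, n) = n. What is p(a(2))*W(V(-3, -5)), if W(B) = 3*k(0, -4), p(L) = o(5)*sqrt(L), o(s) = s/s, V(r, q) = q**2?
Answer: -4*sqrt(2) ≈ -5.6569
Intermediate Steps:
o(s) = 1
a(d) = d/9
p(L) = sqrt(L) (p(L) = 1*sqrt(L) = sqrt(L))
W(B) = -12 (W(B) = 3*(-4) = -12)
p(a(2))*W(V(-3, -5)) = sqrt((1/9)*2)*(-12) = sqrt(2/9)*(-12) = (sqrt(2)/3)*(-12) = -4*sqrt(2)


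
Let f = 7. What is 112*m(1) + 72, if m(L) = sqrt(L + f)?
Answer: 72 + 224*sqrt(2) ≈ 388.78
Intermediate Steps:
m(L) = sqrt(7 + L) (m(L) = sqrt(L + 7) = sqrt(7 + L))
112*m(1) + 72 = 112*sqrt(7 + 1) + 72 = 112*sqrt(8) + 72 = 112*(2*sqrt(2)) + 72 = 224*sqrt(2) + 72 = 72 + 224*sqrt(2)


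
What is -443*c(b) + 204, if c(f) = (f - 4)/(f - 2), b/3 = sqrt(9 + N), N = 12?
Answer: -42443/185 + 2658*sqrt(21)/185 ≈ -163.58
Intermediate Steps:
b = 3*sqrt(21) (b = 3*sqrt(9 + 12) = 3*sqrt(21) ≈ 13.748)
c(f) = (-4 + f)/(-2 + f)
-443*c(b) + 204 = -443*(-4 + 3*sqrt(21))/(-2 + 3*sqrt(21)) + 204 = 204 - 443*(-4 + 3*sqrt(21))/(-2 + 3*sqrt(21))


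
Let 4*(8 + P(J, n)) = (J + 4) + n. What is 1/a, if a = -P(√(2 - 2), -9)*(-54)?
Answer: -2/999 ≈ -0.0020020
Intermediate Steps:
P(J, n) = -7 + J/4 + n/4 (P(J, n) = -8 + ((J + 4) + n)/4 = -8 + ((4 + J) + n)/4 = -8 + (4 + J + n)/4 = -8 + (1 + J/4 + n/4) = -7 + J/4 + n/4)
a = -999/2 (a = -(-7 + √(2 - 2)/4 + (¼)*(-9))*(-54) = -(-7 + √0/4 - 9/4)*(-54) = -(-7 + (¼)*0 - 9/4)*(-54) = -(-7 + 0 - 9/4)*(-54) = -1*(-37/4)*(-54) = (37/4)*(-54) = -999/2 ≈ -499.50)
1/a = 1/(-999/2) = -2/999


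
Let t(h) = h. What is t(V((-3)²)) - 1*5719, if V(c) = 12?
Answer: -5707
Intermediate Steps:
t(V((-3)²)) - 1*5719 = 12 - 1*5719 = 12 - 5719 = -5707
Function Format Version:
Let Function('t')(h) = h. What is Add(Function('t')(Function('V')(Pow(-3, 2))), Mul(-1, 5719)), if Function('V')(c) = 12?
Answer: -5707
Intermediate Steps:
Add(Function('t')(Function('V')(Pow(-3, 2))), Mul(-1, 5719)) = Add(12, Mul(-1, 5719)) = Add(12, -5719) = -5707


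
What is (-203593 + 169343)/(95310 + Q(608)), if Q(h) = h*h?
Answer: -17125/232487 ≈ -0.073660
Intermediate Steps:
Q(h) = h²
(-203593 + 169343)/(95310 + Q(608)) = (-203593 + 169343)/(95310 + 608²) = -34250/(95310 + 369664) = -34250/464974 = -34250*1/464974 = -17125/232487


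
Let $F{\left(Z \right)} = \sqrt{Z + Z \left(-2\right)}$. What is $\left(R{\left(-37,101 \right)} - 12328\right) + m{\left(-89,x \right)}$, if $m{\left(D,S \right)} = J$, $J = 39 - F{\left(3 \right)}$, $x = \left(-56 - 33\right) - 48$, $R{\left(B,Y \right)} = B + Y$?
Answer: $-12225 - i \sqrt{3} \approx -12225.0 - 1.732 i$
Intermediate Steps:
$F{\left(Z \right)} = \sqrt{- Z}$ ($F{\left(Z \right)} = \sqrt{Z - 2 Z} = \sqrt{- Z}$)
$x = -137$ ($x = -89 - 48 = -137$)
$J = 39 - i \sqrt{3}$ ($J = 39 - \sqrt{\left(-1\right) 3} = 39 - \sqrt{-3} = 39 - i \sqrt{3} \approx 39.0 - 1.732 i$)
$m{\left(D,S \right)} = 39 - i \sqrt{3}$
$\left(R{\left(-37,101 \right)} - 12328\right) + m{\left(-89,x \right)} = \left(\left(-37 + 101\right) - 12328\right) + \left(39 - i \sqrt{3}\right) = \left(64 - 12328\right) + \left(39 - i \sqrt{3}\right) = -12264 + \left(39 - i \sqrt{3}\right) = -12225 - i \sqrt{3}$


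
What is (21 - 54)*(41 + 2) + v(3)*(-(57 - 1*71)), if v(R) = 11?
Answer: -1265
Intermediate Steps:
(21 - 54)*(41 + 2) + v(3)*(-(57 - 1*71)) = (21 - 54)*(41 + 2) + 11*(-(57 - 1*71)) = -33*43 + 11*(-(57 - 71)) = -1419 + 11*(-1*(-14)) = -1419 + 11*14 = -1419 + 154 = -1265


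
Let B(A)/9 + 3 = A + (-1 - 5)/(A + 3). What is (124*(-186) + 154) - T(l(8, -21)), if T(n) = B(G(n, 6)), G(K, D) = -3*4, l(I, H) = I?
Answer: -22781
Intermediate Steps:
G(K, D) = -12
B(A) = -27 - 54/(3 + A) + 9*A (B(A) = -27 + 9*(A + (-1 - 5)/(A + 3)) = -27 + 9*(A - 6/(3 + A)) = -27 + (-54/(3 + A) + 9*A) = -27 - 54/(3 + A) + 9*A)
T(n) = -129 (T(n) = 9*(-15 + (-12)²)/(3 - 12) = 9*(-15 + 144)/(-9) = 9*(-⅑)*129 = -129)
(124*(-186) + 154) - T(l(8, -21)) = (124*(-186) + 154) - 1*(-129) = (-23064 + 154) + 129 = -22910 + 129 = -22781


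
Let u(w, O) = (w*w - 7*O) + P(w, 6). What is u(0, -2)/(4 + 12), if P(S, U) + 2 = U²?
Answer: 3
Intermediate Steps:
P(S, U) = -2 + U²
u(w, O) = 34 + w² - 7*O (u(w, O) = (w*w - 7*O) + (-2 + 6²) = (w² - 7*O) + (-2 + 36) = (w² - 7*O) + 34 = 34 + w² - 7*O)
u(0, -2)/(4 + 12) = (34 + 0² - 7*(-2))/(4 + 12) = (34 + 0 + 14)/16 = 48*(1/16) = 3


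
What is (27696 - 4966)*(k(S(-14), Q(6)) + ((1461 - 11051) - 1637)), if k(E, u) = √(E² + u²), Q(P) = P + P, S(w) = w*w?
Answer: -255189710 + 90920*√2410 ≈ -2.5073e+8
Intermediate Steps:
S(w) = w²
Q(P) = 2*P
(27696 - 4966)*(k(S(-14), Q(6)) + ((1461 - 11051) - 1637)) = (27696 - 4966)*(√(((-14)²)² + (2*6)²) + ((1461 - 11051) - 1637)) = 22730*(√(196² + 12²) + (-9590 - 1637)) = 22730*(√(38416 + 144) - 11227) = 22730*(√38560 - 11227) = 22730*(4*√2410 - 11227) = 22730*(-11227 + 4*√2410) = -255189710 + 90920*√2410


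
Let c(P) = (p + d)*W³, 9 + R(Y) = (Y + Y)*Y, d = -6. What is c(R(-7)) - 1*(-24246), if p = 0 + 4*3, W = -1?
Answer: 24240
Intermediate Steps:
p = 12 (p = 0 + 12 = 12)
R(Y) = -9 + 2*Y² (R(Y) = -9 + (Y + Y)*Y = -9 + (2*Y)*Y = -9 + 2*Y²)
c(P) = -6 (c(P) = (12 - 6)*(-1)³ = 6*(-1) = -6)
c(R(-7)) - 1*(-24246) = -6 - 1*(-24246) = -6 + 24246 = 24240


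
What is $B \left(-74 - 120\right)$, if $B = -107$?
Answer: $20758$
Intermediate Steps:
$B \left(-74 - 120\right) = - 107 \left(-74 - 120\right) = \left(-107\right) \left(-194\right) = 20758$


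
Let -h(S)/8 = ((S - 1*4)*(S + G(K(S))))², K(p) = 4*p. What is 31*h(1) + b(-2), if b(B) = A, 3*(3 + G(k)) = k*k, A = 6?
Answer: -24794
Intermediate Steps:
G(k) = -3 + k²/3 (G(k) = -3 + (k*k)/3 = -3 + k²/3)
b(B) = 6
h(S) = -8*(-4 + S)²*(-3 + S + 16*S²/3)² (h(S) = -8*(S - 1*4)²*(S + (-3 + (4*S)²/3))² = -8*(S - 4)²*(S + (-3 + (16*S²)/3))² = -8*(-4 + S)²*(S + (-3 + 16*S²/3))² = -8*(-4 + S)²*(-3 + S + 16*S²/3)²)
31*h(1) + b(-2) = 31*(-8*(-4 + 1)²*(-9 + 3*1 + 16*1²)²/9) + 6 = 31*(-8/9*(-3)²*(-9 + 3 + 16*1)²) + 6 = 31*(-8/9*9*(-9 + 3 + 16)²) + 6 = 31*(-8/9*9*10²) + 6 = 31*(-8/9*9*100) + 6 = 31*(-800) + 6 = -24800 + 6 = -24794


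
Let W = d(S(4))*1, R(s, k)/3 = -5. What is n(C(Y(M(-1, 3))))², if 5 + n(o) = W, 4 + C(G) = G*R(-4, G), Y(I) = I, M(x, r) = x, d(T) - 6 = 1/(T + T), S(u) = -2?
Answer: 9/16 ≈ 0.56250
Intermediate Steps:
d(T) = 6 + 1/(2*T) (d(T) = 6 + 1/(T + T) = 6 + 1/(2*T))
R(s, k) = -15 (R(s, k) = 3*(-5) = -15)
W = 23/4 (W = (6 + (½)/(-2))*1 = (6 + (½)*(-½))*1 = (6 - ¼)*1 = (23/4)*1 = 23/4 ≈ 5.7500)
C(G) = -4 - 15*G (C(G) = -4 + G*(-15) = -4 - 15*G)
n(o) = ¾ (n(o) = -5 + 23/4 = ¾)
n(C(Y(M(-1, 3))))² = (¾)² = 9/16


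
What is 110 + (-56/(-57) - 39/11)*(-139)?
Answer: 292343/627 ≈ 466.26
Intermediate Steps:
110 + (-56/(-57) - 39/11)*(-139) = 110 + (-56*(-1/57) - 39*1/11)*(-139) = 110 + (56/57 - 39/11)*(-139) = 110 - 1607/627*(-139) = 110 + 223373/627 = 292343/627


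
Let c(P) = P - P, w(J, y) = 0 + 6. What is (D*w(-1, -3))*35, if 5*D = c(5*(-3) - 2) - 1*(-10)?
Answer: 420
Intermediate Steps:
w(J, y) = 6
c(P) = 0
D = 2 (D = (0 - 1*(-10))/5 = (0 + 10)/5 = (⅕)*10 = 2)
(D*w(-1, -3))*35 = (2*6)*35 = 12*35 = 420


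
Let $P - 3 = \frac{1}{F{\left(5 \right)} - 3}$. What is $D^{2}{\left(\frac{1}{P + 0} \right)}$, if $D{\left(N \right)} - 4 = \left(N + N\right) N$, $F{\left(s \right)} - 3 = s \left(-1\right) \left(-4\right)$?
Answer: $\frac{245987856}{13845841} \approx 17.766$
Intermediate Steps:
$F{\left(s \right)} = 3 + 4 s$ ($F{\left(s \right)} = 3 + s \left(-1\right) \left(-4\right) = 3 + - s \left(-4\right) = 3 + 4 s$)
$P = \frac{61}{20}$ ($P = 3 + \frac{1}{\left(3 + 4 \cdot 5\right) - 3} = 3 + \frac{1}{\left(3 + 20\right) - 3} = 3 + \frac{1}{23 - 3} = 3 + \frac{1}{20} = \frac{61}{20} \approx 3.05$)
$D{\left(N \right)} = 4 + 2 N^{2}$ ($D{\left(N \right)} = 4 + \left(N + N\right) N = 4 + 2 N N = 4 + 2 N^{2}$)
$D^{2}{\left(\frac{1}{P + 0} \right)} = \left(4 + 2 \left(\frac{1}{\frac{61}{20} + 0}\right)^{2}\right)^{2} = \left(4 + 2 \left(\frac{1}{\frac{61}{20}}\right)^{2}\right)^{2} = \left(4 + 2 \left(\frac{20}{61}\right)^{2}\right)^{2} = \left(4 + 2 \cdot \frac{400}{3721}\right)^{2} = \left(4 + \frac{800}{3721}\right)^{2} = \left(\frac{15684}{3721}\right)^{2} = \frac{245987856}{13845841}$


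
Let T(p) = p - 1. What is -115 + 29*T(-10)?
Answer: -434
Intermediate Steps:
T(p) = -1 + p
-115 + 29*T(-10) = -115 + 29*(-1 - 10) = -115 + 29*(-11) = -115 - 319 = -434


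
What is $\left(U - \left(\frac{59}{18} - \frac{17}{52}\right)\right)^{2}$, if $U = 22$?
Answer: $\frac{79477225}{219024} \approx 362.87$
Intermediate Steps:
$\left(U - \left(\frac{59}{18} - \frac{17}{52}\right)\right)^{2} = \left(22 - \left(\frac{59}{18} - \frac{17}{52}\right)\right)^{2} = \left(22 - \frac{1381}{468}\right)^{2} = \left(\frac{8915}{468}\right)^{2} = \frac{79477225}{219024}$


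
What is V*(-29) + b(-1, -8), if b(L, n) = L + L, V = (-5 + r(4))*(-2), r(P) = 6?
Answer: 56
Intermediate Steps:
V = -2 (V = (-5 + 6)*(-2) = 1*(-2) = -2)
b(L, n) = 2*L
V*(-29) + b(-1, -8) = -2*(-29) + 2*(-1) = 58 - 2 = 56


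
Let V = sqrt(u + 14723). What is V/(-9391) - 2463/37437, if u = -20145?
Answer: -821/12479 - I*sqrt(5422)/9391 ≈ -0.065791 - 0.0078409*I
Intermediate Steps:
V = I*sqrt(5422) (V = sqrt(-20145 + 14723) = sqrt(-5422) = I*sqrt(5422) ≈ 73.634*I)
V/(-9391) - 2463/37437 = (I*sqrt(5422))/(-9391) - 2463/37437 = (I*sqrt(5422))*(-1/9391) - 2463*1/37437 = -I*sqrt(5422)/9391 - 821/12479 = -821/12479 - I*sqrt(5422)/9391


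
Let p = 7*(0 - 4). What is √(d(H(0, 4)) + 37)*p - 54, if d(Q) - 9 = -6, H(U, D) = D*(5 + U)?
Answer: -54 - 56*√10 ≈ -231.09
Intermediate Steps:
d(Q) = 3 (d(Q) = 9 - 6 = 3)
p = -28 (p = 7*(-4) = -28)
√(d(H(0, 4)) + 37)*p - 54 = √(3 + 37)*(-28) - 54 = √40*(-28) - 54 = (2*√10)*(-28) - 54 = -56*√10 - 54 = -54 - 56*√10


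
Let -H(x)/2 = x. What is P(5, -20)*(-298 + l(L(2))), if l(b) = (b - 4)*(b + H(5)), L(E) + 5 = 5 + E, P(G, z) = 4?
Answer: -1128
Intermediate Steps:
H(x) = -2*x
L(E) = E (L(E) = -5 + (5 + E) = E)
l(b) = (-10 + b)*(-4 + b) (l(b) = (b - 4)*(b - 2*5) = (-4 + b)*(b - 10) = (-4 + b)*(-10 + b) = (-10 + b)*(-4 + b))
P(5, -20)*(-298 + l(L(2))) = 4*(-298 + (40 + 2**2 - 14*2)) = 4*(-298 + (40 + 4 - 28)) = 4*(-298 + 16) = 4*(-282) = -1128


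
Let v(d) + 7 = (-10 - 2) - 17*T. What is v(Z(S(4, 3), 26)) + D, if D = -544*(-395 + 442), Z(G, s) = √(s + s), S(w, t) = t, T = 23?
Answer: -25978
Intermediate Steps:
Z(G, s) = √2*√s (Z(G, s) = √(2*s) = √2*√s)
v(d) = -410 (v(d) = -7 + ((-10 - 2) - 17*23) = -7 + (-12 - 391) = -7 - 403 = -410)
D = -25568 (D = -544*47 = -25568)
v(Z(S(4, 3), 26)) + D = -410 - 25568 = -25978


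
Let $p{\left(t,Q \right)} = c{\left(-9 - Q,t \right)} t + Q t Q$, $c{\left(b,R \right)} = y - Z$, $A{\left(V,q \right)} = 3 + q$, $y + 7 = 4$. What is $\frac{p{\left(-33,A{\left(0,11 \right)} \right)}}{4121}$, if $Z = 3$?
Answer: $- \frac{6270}{4121} \approx -1.5215$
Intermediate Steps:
$y = -3$ ($y = -7 + 4 = -3$)
$c{\left(b,R \right)} = -6$ ($c{\left(b,R \right)} = -3 - 3 = -6$)
$p{\left(t,Q \right)} = - 6 t + t Q^{2}$ ($p{\left(t,Q \right)} = - 6 t + Q t Q = - 6 t + t Q^{2}$)
$\frac{p{\left(-33,A{\left(0,11 \right)} \right)}}{4121} = \frac{\left(-33\right) \left(-6 + \left(3 + 11\right)^{2}\right)}{4121} = - 33 \left(-6 + 14^{2}\right) \frac{1}{4121} = - 33 \left(-6 + 196\right) \frac{1}{4121} = \left(-33\right) 190 \cdot \frac{1}{4121} = \left(-6270\right) \frac{1}{4121} = - \frac{6270}{4121}$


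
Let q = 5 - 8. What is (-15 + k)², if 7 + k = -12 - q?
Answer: 961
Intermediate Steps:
q = -3
k = -16 (k = -7 + (-12 - 1*(-3)) = -7 + (-12 + 3) = -7 - 9 = -16)
(-15 + k)² = (-15 - 16)² = (-31)² = 961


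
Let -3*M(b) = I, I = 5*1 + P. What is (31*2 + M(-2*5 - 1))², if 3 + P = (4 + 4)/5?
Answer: 92416/25 ≈ 3696.6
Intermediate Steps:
P = -7/5 (P = -3 + (4 + 4)/5 = -3 + 8*(⅕) = -3 + 8/5 = -7/5 ≈ -1.4000)
I = 18/5 (I = 5*1 - 7/5 = 5 - 7/5 = 18/5 ≈ 3.6000)
M(b) = -6/5 (M(b) = -⅓*18/5 = -6/5)
(31*2 + M(-2*5 - 1))² = (31*2 - 6/5)² = (62 - 6/5)² = (304/5)² = 92416/25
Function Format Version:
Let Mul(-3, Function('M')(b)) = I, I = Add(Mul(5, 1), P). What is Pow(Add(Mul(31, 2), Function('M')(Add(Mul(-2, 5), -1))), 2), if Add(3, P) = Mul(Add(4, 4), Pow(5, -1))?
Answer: Rational(92416, 25) ≈ 3696.6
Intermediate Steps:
P = Rational(-7, 5) (P = Add(-3, Mul(Add(4, 4), Pow(5, -1))) = Add(-3, Mul(8, Rational(1, 5))) = Add(-3, Rational(8, 5)) = Rational(-7, 5) ≈ -1.4000)
I = Rational(18, 5) (I = Add(Mul(5, 1), Rational(-7, 5)) = Add(5, Rational(-7, 5)) = Rational(18, 5) ≈ 3.6000)
Function('M')(b) = Rational(-6, 5) (Function('M')(b) = Mul(Rational(-1, 3), Rational(18, 5)) = Rational(-6, 5))
Pow(Add(Mul(31, 2), Function('M')(Add(Mul(-2, 5), -1))), 2) = Pow(Add(Mul(31, 2), Rational(-6, 5)), 2) = Pow(Add(62, Rational(-6, 5)), 2) = Pow(Rational(304, 5), 2) = Rational(92416, 25)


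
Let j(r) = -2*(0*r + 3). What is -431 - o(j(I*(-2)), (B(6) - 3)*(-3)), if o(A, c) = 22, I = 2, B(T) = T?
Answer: -453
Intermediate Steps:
j(r) = -6 (j(r) = -2*(0 + 3) = -2*3 = -6)
-431 - o(j(I*(-2)), (B(6) - 3)*(-3)) = -431 - 1*22 = -431 - 22 = -453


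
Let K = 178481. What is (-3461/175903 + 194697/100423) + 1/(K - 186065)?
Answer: 257081621883623/133969137652896 ≈ 1.9190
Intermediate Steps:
(-3461/175903 + 194697/100423) + 1/(K - 186065) = (-3461/175903 + 194697/100423) + 1/(178481 - 186065) = (-3461*1/175903 + 194697*(1/100423)) + 1/(-7584) = (-3461/175903 + 194697/100423) - 1/7584 = 33900222388/17664706969 - 1/7584 = 257081621883623/133969137652896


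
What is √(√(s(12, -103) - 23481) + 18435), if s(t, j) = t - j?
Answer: √(18435 + I*√23366) ≈ 135.78 + 0.5629*I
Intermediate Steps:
√(√(s(12, -103) - 23481) + 18435) = √(√((12 - 1*(-103)) - 23481) + 18435) = √(√((12 + 103) - 23481) + 18435) = √(√(115 - 23481) + 18435) = √(√(-23366) + 18435) = √(I*√23366 + 18435) = √(18435 + I*√23366)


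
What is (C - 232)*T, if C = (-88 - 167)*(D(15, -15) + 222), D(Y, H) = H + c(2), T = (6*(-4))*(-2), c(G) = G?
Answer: -2569296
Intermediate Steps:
T = 48 (T = -24*(-2) = 48)
D(Y, H) = 2 + H (D(Y, H) = H + 2 = 2 + H)
C = -53295 (C = (-88 - 167)*((2 - 15) + 222) = -255*(-13 + 222) = -255*209 = -53295)
(C - 232)*T = (-53295 - 232)*48 = -53527*48 = -2569296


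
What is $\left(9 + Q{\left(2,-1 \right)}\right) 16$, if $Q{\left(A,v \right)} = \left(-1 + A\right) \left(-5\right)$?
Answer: $64$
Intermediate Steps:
$Q{\left(A,v \right)} = 5 - 5 A$
$\left(9 + Q{\left(2,-1 \right)}\right) 16 = \left(9 + \left(5 - 10\right)\right) 16 = \left(9 - 5\right) 16 = 4 \cdot 16 = 64$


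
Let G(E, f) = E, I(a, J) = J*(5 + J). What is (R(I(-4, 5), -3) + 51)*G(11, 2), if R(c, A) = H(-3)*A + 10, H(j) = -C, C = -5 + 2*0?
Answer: 506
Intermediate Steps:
C = -5 (C = -5 + 0 = -5)
H(j) = 5 (H(j) = -1*(-5) = 5)
R(c, A) = 10 + 5*A (R(c, A) = 5*A + 10 = 10 + 5*A)
(R(I(-4, 5), -3) + 51)*G(11, 2) = ((10 + 5*(-3)) + 51)*11 = ((10 - 15) + 51)*11 = (-5 + 51)*11 = 46*11 = 506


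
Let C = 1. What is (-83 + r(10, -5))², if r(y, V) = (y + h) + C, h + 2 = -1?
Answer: 5625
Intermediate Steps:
h = -3 (h = -2 - 1 = -3)
r(y, V) = -2 + y (r(y, V) = (y - 3) + 1 = (-3 + y) + 1 = -2 + y)
(-83 + r(10, -5))² = (-83 + (-2 + 10))² = (-83 + 8)² = (-75)² = 5625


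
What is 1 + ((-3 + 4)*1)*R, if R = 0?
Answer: 1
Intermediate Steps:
1 + ((-3 + 4)*1)*R = 1 + ((-3 + 4)*1)*0 = 1 + (1*1)*0 = 1 + 1*0 = 1 + 0 = 1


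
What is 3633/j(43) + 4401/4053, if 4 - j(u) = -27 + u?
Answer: -1630193/5404 ≈ -301.66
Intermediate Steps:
j(u) = 31 - u (j(u) = 4 - (-27 + u) = 4 + (27 - u) = 31 - u)
3633/j(43) + 4401/4053 = 3633/(31 - 1*43) + 4401/4053 = 3633/(31 - 43) + 4401*(1/4053) = 3633/(-12) + 1467/1351 = 3633*(-1/12) + 1467/1351 = -1211/4 + 1467/1351 = -1630193/5404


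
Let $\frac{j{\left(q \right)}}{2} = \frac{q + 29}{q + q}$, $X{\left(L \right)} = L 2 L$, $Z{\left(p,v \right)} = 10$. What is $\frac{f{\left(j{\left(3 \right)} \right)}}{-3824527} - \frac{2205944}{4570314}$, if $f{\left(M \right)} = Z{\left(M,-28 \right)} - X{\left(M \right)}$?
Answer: $- \frac{1807649590990}{3745561991031} \approx -0.48261$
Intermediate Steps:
$X{\left(L \right)} = 2 L^{2}$ ($X{\left(L \right)} = 2 L L = 2 L^{2}$)
$j{\left(q \right)} = \frac{29 + q}{q}$ ($j{\left(q \right)} = 2 \frac{q + 29}{q + q} = 2 \frac{29 + q}{2 q} = \frac{29 + q}{q}$)
$f{\left(M \right)} = 10 - 2 M^{2}$
$\frac{f{\left(j{\left(3 \right)} \right)}}{-3824527} - \frac{2205944}{4570314} = \frac{10 - 2 \left(\frac{29 + 3}{3}\right)^{2}}{-3824527} - \frac{2205944}{4570314} = \left(10 - 2 \left(\frac{1}{3} \cdot 32\right)^{2}\right) \left(- \frac{1}{3824527}\right) - \frac{1102972}{2285157} = \left(10 - 2 \left(\frac{32}{3}\right)^{2}\right) \left(- \frac{1}{3824527}\right) - \frac{1102972}{2285157} = \left(10 - \frac{2048}{9}\right) \left(- \frac{1}{3824527}\right) - \frac{1102972}{2285157} = \left(- \frac{1958}{9}\right) \left(- \frac{1}{3824527}\right) - \frac{1102972}{2285157} = \frac{1958}{34420743} - \frac{1102972}{2285157} = - \frac{1807649590990}{3745561991031}$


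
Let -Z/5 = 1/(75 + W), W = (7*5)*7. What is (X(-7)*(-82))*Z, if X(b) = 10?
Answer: 205/16 ≈ 12.813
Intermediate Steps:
W = 245 (W = 35*7 = 245)
Z = -1/64 (Z = -5/(75 + 245) = -5/320 = -5*1/320 = -1/64 ≈ -0.015625)
(X(-7)*(-82))*Z = (10*(-82))*(-1/64) = -820*(-1/64) = 205/16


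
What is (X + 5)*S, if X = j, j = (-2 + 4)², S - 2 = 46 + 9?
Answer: 513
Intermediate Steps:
S = 57 (S = 2 + (46 + 9) = 2 + 55 = 57)
j = 4 (j = 2² = 4)
X = 4
(X + 5)*S = (4 + 5)*57 = 9*57 = 513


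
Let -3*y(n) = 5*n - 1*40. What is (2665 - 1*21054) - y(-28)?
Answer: -18449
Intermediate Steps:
y(n) = 40/3 - 5*n/3 (y(n) = -(5*n - 1*40)/3 = -(5*n - 40)/3 = -(-40 + 5*n)/3 = 40/3 - 5*n/3)
(2665 - 1*21054) - y(-28) = (2665 - 1*21054) - (40/3 - 5/3*(-28)) = (2665 - 21054) - (40/3 + 140/3) = -18389 - 1*60 = -18389 - 60 = -18449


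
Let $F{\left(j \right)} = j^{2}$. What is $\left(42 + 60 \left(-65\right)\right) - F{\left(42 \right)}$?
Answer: $-5622$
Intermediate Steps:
$\left(42 + 60 \left(-65\right)\right) - F{\left(42 \right)} = \left(42 + 60 \left(-65\right)\right) - 42^{2} = \left(42 - 3900\right) - 1764 = -3858 - 1764 = -5622$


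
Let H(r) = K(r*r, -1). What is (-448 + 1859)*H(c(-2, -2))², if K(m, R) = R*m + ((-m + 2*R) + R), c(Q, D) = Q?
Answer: 170731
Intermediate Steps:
K(m, R) = -m + 3*R + R*m (K(m, R) = R*m + (-m + 3*R) = -m + 3*R + R*m)
H(r) = -3 - 2*r² (H(r) = -r*r + 3*(-1) - r*r = -r² - 3 - r² = -3 - 2*r²)
(-448 + 1859)*H(c(-2, -2))² = (-448 + 1859)*(-3 - 2*(-2)²)² = 1411*(-3 - 2*4)² = 1411*(-3 - 8)² = 1411*(-11)² = 1411*121 = 170731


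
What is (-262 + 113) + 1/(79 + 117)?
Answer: -29203/196 ≈ -148.99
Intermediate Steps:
(-262 + 113) + 1/(79 + 117) = -149 + 1/196 = -29203/196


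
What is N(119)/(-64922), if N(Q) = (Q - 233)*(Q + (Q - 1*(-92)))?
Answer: 1710/2951 ≈ 0.57946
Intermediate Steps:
N(Q) = (-233 + Q)*(92 + 2*Q) (N(Q) = (-233 + Q)*(Q + (Q + 92)) = (-233 + Q)*(Q + (92 + Q)) = (-233 + Q)*(92 + 2*Q))
N(119)/(-64922) = (-21436 - 374*119 + 2*119²)/(-64922) = (-21436 - 44506 + 2*14161)*(-1/64922) = (-21436 - 44506 + 28322)*(-1/64922) = -37620*(-1/64922) = 1710/2951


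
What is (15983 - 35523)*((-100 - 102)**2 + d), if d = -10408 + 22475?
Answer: -1033099340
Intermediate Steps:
d = 12067
(15983 - 35523)*((-100 - 102)**2 + d) = (15983 - 35523)*((-100 - 102)**2 + 12067) = -19540*((-202)**2 + 12067) = -19540*(40804 + 12067) = -19540*52871 = -1033099340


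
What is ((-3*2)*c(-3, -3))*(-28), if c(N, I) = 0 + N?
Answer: -504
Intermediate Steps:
c(N, I) = N
((-3*2)*c(-3, -3))*(-28) = (-3*2*(-3))*(-28) = -6*(-3)*(-28) = 18*(-28) = -504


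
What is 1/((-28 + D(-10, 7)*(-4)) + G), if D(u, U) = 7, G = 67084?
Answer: 1/67028 ≈ 1.4919e-5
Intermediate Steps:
1/((-28 + D(-10, 7)*(-4)) + G) = 1/((-28 + 7*(-4)) + 67084) = 1/((-28 - 28) + 67084) = 1/(-56 + 67084) = 1/67028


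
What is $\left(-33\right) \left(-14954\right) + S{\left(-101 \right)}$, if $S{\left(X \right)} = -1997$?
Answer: $491485$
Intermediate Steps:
$\left(-33\right) \left(-14954\right) + S{\left(-101 \right)} = \left(-33\right) \left(-14954\right) - 1997 = 493482 - 1997 = 491485$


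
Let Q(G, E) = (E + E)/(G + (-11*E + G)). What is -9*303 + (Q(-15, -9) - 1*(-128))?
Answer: -59783/23 ≈ -2599.3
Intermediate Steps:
Q(G, E) = 2*E/(-11*E + 2*G) (Q(G, E) = (2*E)/(G + (G - 11*E)) = (2*E)/(-11*E + 2*G) = 2*E/(-11*E + 2*G))
-9*303 + (Q(-15, -9) - 1*(-128)) = -9*303 + (-2*(-9)/(-2*(-15) + 11*(-9)) - 1*(-128)) = -2727 + (-2*(-9)/(30 - 99) + 128) = -2727 + (-2*(-9)/(-69) + 128) = -2727 + (-2*(-9)*(-1/69) + 128) = -2727 + (-6/23 + 128) = -2727 + 2938/23 = -59783/23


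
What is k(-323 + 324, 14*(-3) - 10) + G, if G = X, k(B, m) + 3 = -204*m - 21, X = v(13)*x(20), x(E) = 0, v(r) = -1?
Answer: 10584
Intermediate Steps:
X = 0 (X = -1*0 = 0)
k(B, m) = -24 - 204*m (k(B, m) = -3 + (-204*m - 21) = -3 + (-21 - 204*m) = -24 - 204*m)
G = 0
k(-323 + 324, 14*(-3) - 10) + G = (-24 - 204*(14*(-3) - 10)) + 0 = (-24 - 204*(-42 - 10)) + 0 = (-24 - 204*(-52)) + 0 = (-24 + 10608) + 0 = 10584 + 0 = 10584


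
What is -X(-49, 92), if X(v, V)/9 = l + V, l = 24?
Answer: -1044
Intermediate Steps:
X(v, V) = 216 + 9*V (X(v, V) = 9*(24 + V) = 216 + 9*V)
-X(-49, 92) = -(216 + 9*92) = -(216 + 828) = -1*1044 = -1044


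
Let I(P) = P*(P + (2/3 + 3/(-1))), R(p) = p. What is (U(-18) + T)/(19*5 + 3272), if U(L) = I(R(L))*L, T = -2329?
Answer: -241/91 ≈ -2.6483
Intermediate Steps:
I(P) = P*(-7/3 + P) (I(P) = P*(P + (2*(⅓) + 3*(-1))) = P*(P + (⅔ - 3)) = P*(P - 7/3) = P*(-7/3 + P))
U(L) = L²*(-7 + 3*L)/3 (U(L) = (L*(-7 + 3*L)/3)*L = L²*(-7 + 3*L)/3)
(U(-18) + T)/(19*5 + 3272) = ((-18)²*(-7/3 - 18) - 2329)/(19*5 + 3272) = (324*(-61/3) - 2329)/(95 + 3272) = (-6588 - 2329)/3367 = -8917*1/3367 = -241/91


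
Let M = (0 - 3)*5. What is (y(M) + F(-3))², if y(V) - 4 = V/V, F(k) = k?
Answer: 4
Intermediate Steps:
M = -15 (M = -3*5 = -15)
y(V) = 5 (y(V) = 4 + V/V = 4 + 1 = 5)
(y(M) + F(-3))² = (5 - 3)² = 2² = 4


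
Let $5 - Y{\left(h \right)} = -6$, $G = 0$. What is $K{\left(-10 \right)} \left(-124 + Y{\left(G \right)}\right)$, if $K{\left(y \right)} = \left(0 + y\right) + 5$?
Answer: $565$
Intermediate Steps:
$Y{\left(h \right)} = 11$ ($Y{\left(h \right)} = 5 - -6 = 5 + 6 = 11$)
$K{\left(y \right)} = 5 + y$ ($K{\left(y \right)} = y + 5 = 5 + y$)
$K{\left(-10 \right)} \left(-124 + Y{\left(G \right)}\right) = \left(5 - 10\right) \left(-124 + 11\right) = \left(-5\right) \left(-113\right) = 565$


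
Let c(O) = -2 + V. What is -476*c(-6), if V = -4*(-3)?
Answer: -4760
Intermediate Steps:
V = 12
c(O) = 10 (c(O) = -2 + 12 = 10)
-476*c(-6) = -476*10 = -4760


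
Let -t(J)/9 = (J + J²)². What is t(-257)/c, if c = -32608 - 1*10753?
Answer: 38957285376/43361 ≈ 8.9844e+5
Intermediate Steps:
t(J) = -9*(J + J²)²
c = -43361 (c = -32608 - 10753 = -43361)
t(-257)/c = -9*(-257)²*(1 - 257)²/(-43361) = -9*66049*(-256)²*(-1/43361) = -9*66049*65536*(-1/43361) = -38957285376*(-1/43361) = 38957285376/43361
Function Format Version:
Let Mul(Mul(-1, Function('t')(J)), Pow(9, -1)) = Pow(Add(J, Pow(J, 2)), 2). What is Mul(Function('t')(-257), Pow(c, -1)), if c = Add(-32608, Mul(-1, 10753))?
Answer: Rational(38957285376, 43361) ≈ 8.9844e+5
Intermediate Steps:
Function('t')(J) = Mul(-9, Pow(Add(J, Pow(J, 2)), 2))
c = -43361 (c = Add(-32608, -10753) = -43361)
Mul(Function('t')(-257), Pow(c, -1)) = Mul(Mul(-9, Pow(-257, 2), Pow(Add(1, -257), 2)), Pow(-43361, -1)) = Mul(Mul(-9, 66049, Pow(-256, 2)), Rational(-1, 43361)) = Mul(Mul(-9, 66049, 65536), Rational(-1, 43361)) = Mul(-38957285376, Rational(-1, 43361)) = Rational(38957285376, 43361)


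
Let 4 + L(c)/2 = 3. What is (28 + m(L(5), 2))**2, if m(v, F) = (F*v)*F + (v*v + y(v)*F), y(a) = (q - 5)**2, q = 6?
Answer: 676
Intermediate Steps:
L(c) = -2 (L(c) = -8 + 2*3 = -8 + 6 = -2)
y(a) = 1 (y(a) = (6 - 5)**2 = 1**2 = 1)
m(v, F) = F + v**2 + v*F**2 (m(v, F) = (F*v)*F + (v*v + 1*F) = v*F**2 + (v**2 + F) = v*F**2 + (F + v**2) = F + v**2 + v*F**2)
(28 + m(L(5), 2))**2 = (28 + (2 + (-2)**2 - 2*2**2))**2 = (28 + (2 + 4 - 2*4))**2 = (28 + (2 + 4 - 8))**2 = (28 - 2)**2 = 26**2 = 676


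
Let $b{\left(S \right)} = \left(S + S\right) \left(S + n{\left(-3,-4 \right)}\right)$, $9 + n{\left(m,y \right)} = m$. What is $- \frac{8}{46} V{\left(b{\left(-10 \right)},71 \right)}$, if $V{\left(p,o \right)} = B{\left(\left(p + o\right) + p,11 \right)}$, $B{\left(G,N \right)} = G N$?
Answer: $- \frac{41844}{23} \approx -1819.3$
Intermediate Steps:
$n{\left(m,y \right)} = -9 + m$
$b{\left(S \right)} = 2 S \left(-12 + S\right)$ ($b{\left(S \right)} = \left(S + S\right) \left(S - 12\right) = 2 S \left(S - 12\right) = 2 S \left(-12 + S\right)$)
$V{\left(p,o \right)} = 11 o + 22 p$ ($V{\left(p,o \right)} = \left(\left(p + o\right) + p\right) 11 = \left(\left(o + p\right) + p\right) 11 = \left(o + 2 p\right) 11 = 11 o + 22 p$)
$- \frac{8}{46} V{\left(b{\left(-10 \right)},71 \right)} = - \frac{8}{46} \left(11 \cdot 71 + 22 \cdot 2 \left(-10\right) \left(-12 - 10\right)\right) = \left(-8\right) \frac{1}{46} \left(781 + 22 \cdot 2 \left(-10\right) \left(-22\right)\right) = - \frac{4 \left(781 + 22 \cdot 440\right)}{23} = - \frac{4 \left(781 + 9680\right)}{23} = \left(- \frac{4}{23}\right) 10461 = - \frac{41844}{23}$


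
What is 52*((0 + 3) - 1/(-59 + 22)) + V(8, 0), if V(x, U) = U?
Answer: 5824/37 ≈ 157.41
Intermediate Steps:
52*((0 + 3) - 1/(-59 + 22)) + V(8, 0) = 52*((0 + 3) - 1/(-59 + 22)) + 0 = 52*(3 - 1/(-37)) + 0 = 52*(3 - 1*(-1/37)) + 0 = 52*(3 + 1/37) + 0 = 52*(112/37) + 0 = 5824/37 + 0 = 5824/37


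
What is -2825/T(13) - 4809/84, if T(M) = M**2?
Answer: -50001/676 ≈ -73.966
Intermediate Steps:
-2825/T(13) - 4809/84 = -2825/(13**2) - 4809/84 = -2825/169 - 4809*1/84 = -2825*1/169 - 229/4 = -2825/169 - 229/4 = -50001/676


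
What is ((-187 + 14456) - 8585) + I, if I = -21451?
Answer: -15767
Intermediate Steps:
((-187 + 14456) - 8585) + I = ((-187 + 14456) - 8585) - 21451 = (14269 - 8585) - 21451 = 5684 - 21451 = -15767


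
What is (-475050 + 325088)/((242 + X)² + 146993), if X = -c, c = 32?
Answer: -149962/191093 ≈ -0.78476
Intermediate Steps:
X = -32 (X = -1*32 = -32)
(-475050 + 325088)/((242 + X)² + 146993) = (-475050 + 325088)/((242 - 32)² + 146993) = -149962/(210² + 146993) = -149962/(44100 + 146993) = -149962/191093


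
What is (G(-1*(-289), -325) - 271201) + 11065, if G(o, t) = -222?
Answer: -260358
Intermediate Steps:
(G(-1*(-289), -325) - 271201) + 11065 = (-222 - 271201) + 11065 = -271423 + 11065 = -260358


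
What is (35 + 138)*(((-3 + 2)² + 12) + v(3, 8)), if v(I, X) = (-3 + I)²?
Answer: 2249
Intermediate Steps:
(35 + 138)*(((-3 + 2)² + 12) + v(3, 8)) = (35 + 138)*(((-3 + 2)² + 12) + (-3 + 3)²) = 173*(((-1)² + 12) + 0²) = 173*((1 + 12) + 0) = 173*(13 + 0) = 173*13 = 2249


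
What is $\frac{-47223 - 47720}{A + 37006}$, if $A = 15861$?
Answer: $- \frac{94943}{52867} \approx -1.7959$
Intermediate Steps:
$\frac{-47223 - 47720}{A + 37006} = \frac{-47223 - 47720}{15861 + 37006} = - \frac{94943}{52867}$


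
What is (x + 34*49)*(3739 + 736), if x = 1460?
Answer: 13988850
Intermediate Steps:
(x + 34*49)*(3739 + 736) = (1460 + 34*49)*(3739 + 736) = (1460 + 1666)*4475 = 3126*4475 = 13988850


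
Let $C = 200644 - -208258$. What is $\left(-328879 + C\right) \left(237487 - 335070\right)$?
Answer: $-7808884409$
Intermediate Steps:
$C = 408902$ ($C = 200644 + 208258 = 408902$)
$\left(-328879 + C\right) \left(237487 - 335070\right) = \left(-328879 + 408902\right) \left(237487 - 335070\right) = 80023 \left(-97583\right) = -7808884409$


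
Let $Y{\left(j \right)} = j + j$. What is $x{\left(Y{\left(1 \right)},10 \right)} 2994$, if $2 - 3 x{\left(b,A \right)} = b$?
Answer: $0$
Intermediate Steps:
$Y{\left(j \right)} = 2 j$
$x{\left(b,A \right)} = \frac{2}{3} - \frac{b}{3}$
$x{\left(Y{\left(1 \right)},10 \right)} 2994 = \left(\frac{2}{3} - \frac{2 \cdot 1}{3}\right) 2994 = \left(\frac{2}{3} - \frac{2}{3}\right) 2994 = 0 \cdot 2994 = 0$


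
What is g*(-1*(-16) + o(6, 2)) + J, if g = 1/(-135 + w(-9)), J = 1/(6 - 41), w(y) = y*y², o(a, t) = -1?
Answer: -463/10080 ≈ -0.045933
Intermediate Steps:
w(y) = y³
J = -1/35 (J = 1/(-35) = -1/35 ≈ -0.028571)
g = -1/864 (g = 1/(-135 + (-9)³) = 1/(-135 - 729) = 1/(-864) = -1/864 ≈ -0.0011574)
g*(-1*(-16) + o(6, 2)) + J = -(-1*(-16) - 1)/864 - 1/35 = -(16 - 1)/864 - 1/35 = -1/864*15 - 1/35 = -5/288 - 1/35 = -463/10080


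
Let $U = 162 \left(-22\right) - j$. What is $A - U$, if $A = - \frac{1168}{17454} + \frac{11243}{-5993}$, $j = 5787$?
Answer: $\frac{488964201188}{52300911} \approx 9349.1$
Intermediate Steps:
$U = -9351$ ($U = 162 \left(-22\right) - 5787 = -3564 - 5787 = -9351$)
$A = - \frac{101617573}{52300911}$ ($A = \left(-1168\right) \frac{1}{17454} + 11243 \left(- \frac{1}{5993}\right) = - \frac{584}{8727} - \frac{11243}{5993} = - \frac{101617573}{52300911} \approx -1.9429$)
$A - U = - \frac{101617573}{52300911} - -9351 = - \frac{101617573}{52300911} + 9351 = \frac{488964201188}{52300911}$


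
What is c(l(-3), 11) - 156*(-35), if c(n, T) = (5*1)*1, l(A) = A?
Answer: 5465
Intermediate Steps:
c(n, T) = 5 (c(n, T) = 5*1 = 5)
c(l(-3), 11) - 156*(-35) = 5 - 156*(-35) = 5 + 5460 = 5465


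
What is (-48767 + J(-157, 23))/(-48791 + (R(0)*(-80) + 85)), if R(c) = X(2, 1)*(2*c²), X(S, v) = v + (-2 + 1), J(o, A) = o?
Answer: 24462/24353 ≈ 1.0045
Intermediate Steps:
X(S, v) = -1 + v (X(S, v) = v - 1 = -1 + v)
R(c) = 0 (R(c) = (-1 + 1)*(2*c²) = 0*(2*c²) = 0)
(-48767 + J(-157, 23))/(-48791 + (R(0)*(-80) + 85)) = (-48767 - 157)/(-48791 + (0*(-80) + 85)) = -48924/(-48791 + (0 + 85)) = -48924/(-48791 + 85) = -48924/(-48706) = -48924*(-1/48706) = 24462/24353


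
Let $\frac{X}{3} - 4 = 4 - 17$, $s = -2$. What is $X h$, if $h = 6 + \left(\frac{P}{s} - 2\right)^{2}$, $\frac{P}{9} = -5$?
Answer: $- \frac{46035}{4} \approx -11509.0$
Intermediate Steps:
$P = -45$ ($P = 9 \left(-5\right) = -45$)
$X = -27$ ($X = 12 + 3 \left(4 - 17\right) = 12 + 3 \left(-13\right) = 12 - 39 = -27$)
$h = \frac{1705}{4}$ ($h = 6 + \left(- \frac{45}{-2} - 2\right)^{2} = 6 + \left(\left(-45\right) \left(- \frac{1}{2}\right) - 2\right)^{2} = 6 + \left(\frac{45}{2} - 2\right)^{2} = 6 + \left(\frac{41}{2}\right)^{2} = 6 + \frac{1681}{4} = \frac{1705}{4} \approx 426.25$)
$X h = \left(-27\right) \frac{1705}{4} = - \frac{46035}{4}$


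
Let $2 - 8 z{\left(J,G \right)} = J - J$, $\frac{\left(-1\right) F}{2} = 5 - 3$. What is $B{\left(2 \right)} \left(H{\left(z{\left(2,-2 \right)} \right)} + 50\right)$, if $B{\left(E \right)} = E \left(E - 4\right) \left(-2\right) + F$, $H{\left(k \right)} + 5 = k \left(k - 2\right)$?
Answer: $\frac{713}{4} \approx 178.25$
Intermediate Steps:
$F = -4$ ($F = - 2 \left(5 - 3\right) = \left(-2\right) 2 = -4$)
$z{\left(J,G \right)} = \frac{1}{4}$ ($z{\left(J,G \right)} = \frac{1}{4} - \frac{J - J}{8} = \frac{1}{4} - 0 = \frac{1}{4} + 0 = \frac{1}{4}$)
$H{\left(k \right)} = -5 + k \left(-2 + k\right)$ ($H{\left(k \right)} = -5 + k \left(k - 2\right) = -5 + k \left(-2 + k\right)$)
$B{\left(E \right)} = -4 + E \left(8 - 2 E\right)$ ($B{\left(E \right)} = E \left(E - 4\right) \left(-2\right) - 4 = E \left(-4 + E\right) \left(-2\right) - 4 = E \left(8 - 2 E\right) - 4 = -4 + E \left(8 - 2 E\right)$)
$B{\left(2 \right)} \left(H{\left(z{\left(2,-2 \right)} \right)} + 50\right) = \left(-4 - 2 \cdot 2^{2} + 8 \cdot 2\right) \left(\left(-5 + \left(\frac{1}{4}\right)^{2} - \frac{1}{2}\right) + 50\right) = \left(-4 - 8 + 16\right) \left(\left(-5 + \frac{1}{16} - \frac{1}{2}\right) + 50\right) = \left(-4 - 8 + 16\right) \left(- \frac{87}{16} + 50\right) = 4 \cdot \frac{713}{16} = \frac{713}{4}$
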